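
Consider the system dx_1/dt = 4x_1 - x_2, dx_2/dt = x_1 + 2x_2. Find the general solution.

x_1(t) = K_1e^(3t) + K_2te^(3t) - K_2e^(3t), x_2(t) = K_1e^(3t) + K_2te^(3t) - 2K_2e^(3t)

Coefficient matrix A = [[4, -1], [1, 2]].
Characteristic polynomial det(A - λI) = λ^2 - 6λ + 9 = 0.
Single eigenvalue λ = 3 with algebraic multiplicity 2.
Eigenvector v = (1,1); generalized eigenvector w with (A-λI)w=v is (-1,-2).
General solution: e^(3t)[K_1·v + K_2·(t·v + w)].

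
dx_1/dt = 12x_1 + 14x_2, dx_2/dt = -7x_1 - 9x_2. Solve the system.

x_1(t) = c_1e^(-2t) - 2c_2e^(5t), x_2(t) = -c_1e^(-2t) + c_2e^(5t)

Coefficient matrix A = [[12, 14], [-7, -9]].
Characteristic polynomial det(A - λI) = λ^2 - 3λ - 10 = 0.
Eigenvalues λ = -2, 5.
For λ=-2: (A-λI) row 1 is [14, 14], so an eigenvector is (1, -1).
For λ=5: (A-λI) row 1 is [7, 14], so an eigenvector is (-2, 1).
General solution: c_1e^(-2t)(1,-1) + c_2e^(5t)(-2,1).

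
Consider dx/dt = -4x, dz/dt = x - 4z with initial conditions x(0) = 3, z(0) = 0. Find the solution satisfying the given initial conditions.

x(t) = 3e^(-4t), z(t) = 3te^(-4t)

Coefficient matrix A = [[-4, 0], [1, -4]].
Characteristic polynomial det(A - λI) = λ^2 + 8λ + 16 = 0.
Single eigenvalue λ = -4 with algebraic multiplicity 2.
Eigenvector v = (0,1); generalized eigenvector w with (A-λI)w=v is (1,-3).
General solution: e^(-4t)[K_1·v + K_2·(t·v + w)].
Applying x(0)=3, z(0)=0 gives K_1=9, K_2=3.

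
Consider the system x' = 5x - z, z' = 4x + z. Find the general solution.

Coefficient matrix A = [[5, -1], [4, 1]].
Characteristic polynomial det(A - λI) = λ^2 - 6λ + 9 = 0.
Single eigenvalue λ = 3 with algebraic multiplicity 2.
Eigenvector v = (1,2); generalized eigenvector w with (A-λI)w=v is (-1,-3).
General solution: e^(3t)[C_1·v + C_2·(t·v + w)].

x(t) = C_1e^(3t) + C_2te^(3t) - C_2e^(3t), z(t) = 2C_1e^(3t) + 2C_2te^(3t) - 3C_2e^(3t)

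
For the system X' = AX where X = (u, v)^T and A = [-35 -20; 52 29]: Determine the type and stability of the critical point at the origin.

stable spiral

A = [[-35,-20],[52,29]]; det(A-λI) = λ^2 + 6λ + 25.
λ = -3 ± 4i: negative real part.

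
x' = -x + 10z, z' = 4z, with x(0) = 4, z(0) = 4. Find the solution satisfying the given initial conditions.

Coefficient matrix A = [[-1, 10], [0, 4]].
Characteristic polynomial det(A - λI) = λ^2 - 3λ - 4 = 0.
Eigenvalues λ = -1, 4.
For λ=-1: (A-λI) row 1 is [0, 10], so an eigenvector is (-1, 0).
For λ=4: (A-λI) row 1 is [-5, 10], so an eigenvector is (2, 1).
General solution: c_1e^(-t)(-1,0) + c_2e^(4t)(2,1).
Applying x(0)=4, z(0)=4 gives c_1=4, c_2=4.

x(t) = 8e^(4t) - 4e^(-t), z(t) = 4e^(4t)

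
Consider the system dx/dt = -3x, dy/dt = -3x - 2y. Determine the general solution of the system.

Coefficient matrix A = [[-3, 0], [-3, -2]].
Characteristic polynomial det(A - λI) = λ^2 + 5λ + 6 = 0.
Eigenvalues λ = -2, -3.
For λ=-2: (A-λI) row 1 is [-1, 0], so an eigenvector is (0, 1).
For λ=-3: (A-λI) row 2 is [-3, 1], so an eigenvector is (1, 3).
General solution: c_1e^(-2t)(0,1) + c_2e^(-3t)(1,3).

x(t) = c_2e^(-3t), y(t) = c_1e^(-2t) + 3c_2e^(-3t)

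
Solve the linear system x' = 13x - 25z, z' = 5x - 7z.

x(t) = c_1e^(3t)sin(5t) - 2c_1e^(3t)cos(5t) - 2c_2e^(3t)sin(5t) - c_2e^(3t)cos(5t), z(t) = -c_1e^(3t)cos(5t) - c_2e^(3t)sin(5t)

Coefficient matrix A = [[13, -25], [5, -7]].
Characteristic polynomial det(A - λI) = λ^2 - 6λ + 34 = 0.
Eigenvalues λ = 3 ± 5i (complex conjugate pair).
For λ=3+5i: an eigenvector is (-2,-1) - i(1,0) = (-2 - i, -1).
A real fundamental pair from Re and Im of e^((3+5i)t)v: X_1 = e^(3t)(cos(5t)·(-2,-1) + sin(5t)·(1,0)), X_2 = e^(3t)(sin(5t)·(-2,-1) - cos(5t)·(1,0)).
General solution: c_1X_1 + c_2X_2.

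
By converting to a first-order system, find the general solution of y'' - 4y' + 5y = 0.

Let x_1 = y, x_2 = y'. Then x_1' = x_2 and x_2' = -5x_1 + 4x_2.
A = [[0,1],[-5,4]]; det(A-λI) = λ^2 - 4λ + 5.
Eigenvalues λ = 2 ± i.

y(t) = K_1e^(2t)cos(t) + K_2e^(2t)sin(t)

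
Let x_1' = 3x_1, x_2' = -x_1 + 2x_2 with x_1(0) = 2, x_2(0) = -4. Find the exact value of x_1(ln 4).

A = [[3,0],[-1,2]]; eigenvalues λ = 2, 3.
Eigenvectors: (0,-1) for λ=2, (1,-1) for λ=3.
From the initial condition, c_1 = 2, c_2 = 2.
x_1(ln 4) = (2)(4^2)(0) + (2)(4^3)(1) = 128.

128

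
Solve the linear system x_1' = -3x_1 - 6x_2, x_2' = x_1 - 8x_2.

x_1(t) = 2K_1e^(-6t) - 3K_2e^(-5t), x_2(t) = K_1e^(-6t) - K_2e^(-5t)

Coefficient matrix A = [[-3, -6], [1, -8]].
Characteristic polynomial det(A - λI) = λ^2 + 11λ + 30 = 0.
Eigenvalues λ = -6, -5.
For λ=-6: (A-λI) row 1 is [3, -6], so an eigenvector is (2, 1).
For λ=-5: (A-λI) row 1 is [2, -6], so an eigenvector is (-3, -1).
General solution: K_1e^(-6t)(2,1) + K_2e^(-5t)(-3,-1).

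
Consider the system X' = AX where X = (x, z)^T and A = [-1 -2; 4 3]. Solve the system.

x(t) = -C_1e^(t)cos(2t) - C_2e^(t)sin(2t), z(t) = -C_1e^(t)sin(2t) + C_1e^(t)cos(2t) + C_2e^(t)sin(2t) + C_2e^(t)cos(2t)

Coefficient matrix A = [[-1, -2], [4, 3]].
Characteristic polynomial det(A - λI) = λ^2 - 2λ + 5 = 0.
Eigenvalues λ = 1 ± 2i (complex conjugate pair).
For λ=1+2i: an eigenvector is (-1,1) - i(0,-1) = (-1, 1 + i).
A real fundamental pair from Re and Im of e^((1+2i)t)v: X_1 = e^(t)(cos(2t)·(-1,1) + sin(2t)·(0,-1)), X_2 = e^(t)(sin(2t)·(-1,1) - cos(2t)·(0,-1)).
General solution: C_1X_1 + C_2X_2.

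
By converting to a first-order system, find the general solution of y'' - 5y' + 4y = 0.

Let x_1 = y, x_2 = y'. Then x_1' = x_2 and x_2' = -4x_1 + 5x_2.
A = [[0,1],[-4,5]]; det(A-λI) = λ^2 - 5λ + 4.
Eigenvalues λ = 1, 4 with eigenvectors (1,1), (1,4).

y(t) = K_1e^(t) + K_2e^(4t)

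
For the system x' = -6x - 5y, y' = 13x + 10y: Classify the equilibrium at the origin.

A = [[-6,-5],[13,10]]; det(A-λI) = λ^2 - 4λ + 5.
λ = 2 ± i: positive real part.

unstable spiral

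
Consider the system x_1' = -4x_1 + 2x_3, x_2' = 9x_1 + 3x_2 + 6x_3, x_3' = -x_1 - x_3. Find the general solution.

Coefficient matrix A = [[-4, 0, 2], [9, 3, 6], [-1, 0, -1]].
det(A - λI) = 0 gives eigenvalues λ = -2, 3, -3.
For λ=-2: eigenvector (1,-3,1).
For λ=3: eigenvector (0,1,0).
For λ=-3: eigenvector (-2,4,-1).
General solution: c_1e^(-2t)(1,-3,1) + c_2e^(3t)(0,1,0) + c_3e^(-3t)(-2,4,-1).

x_1(t) = c_1e^(-2t) - 2c_3e^(-3t), x_2(t) = -3c_1e^(-2t) + c_2e^(3t) + 4c_3e^(-3t), x_3(t) = c_1e^(-2t) - c_3e^(-3t)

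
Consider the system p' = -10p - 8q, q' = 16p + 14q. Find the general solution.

p(t) = -C_1e^(6t) - C_2e^(-2t), q(t) = 2C_1e^(6t) + C_2e^(-2t)

Coefficient matrix A = [[-10, -8], [16, 14]].
Characteristic polynomial det(A - λI) = λ^2 - 4λ - 12 = 0.
Eigenvalues λ = 6, -2.
For λ=6: (A-λI) row 1 is [-16, -8], so an eigenvector is (-1, 2).
For λ=-2: (A-λI) row 1 is [-8, -8], so an eigenvector is (-1, 1).
General solution: C_1e^(6t)(-1,2) + C_2e^(-2t)(-1,1).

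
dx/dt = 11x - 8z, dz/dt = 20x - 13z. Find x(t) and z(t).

x(t) = c_1e^(-t)sin(4t) - c_1e^(-t)cos(4t) - c_2e^(-t)sin(4t) - c_2e^(-t)cos(4t), z(t) = c_1e^(-t)sin(4t) - 2c_1e^(-t)cos(4t) - 2c_2e^(-t)sin(4t) - c_2e^(-t)cos(4t)

Coefficient matrix A = [[11, -8], [20, -13]].
Characteristic polynomial det(A - λI) = λ^2 + 2λ + 17 = 0.
Eigenvalues λ = -1 ± 4i (complex conjugate pair).
For λ=-1+4i: an eigenvector is (-1,-2) - i(1,1) = (-1 - i, -2 - i).
A real fundamental pair from Re and Im of e^((-1+4i)t)v: X_1 = e^(-t)(cos(4t)·(-1,-2) + sin(4t)·(1,1)), X_2 = e^(-t)(sin(4t)·(-1,-2) - cos(4t)·(1,1)).
General solution: c_1X_1 + c_2X_2.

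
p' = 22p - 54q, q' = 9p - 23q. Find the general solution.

Coefficient matrix A = [[22, -54], [9, -23]].
Characteristic polynomial det(A - λI) = λ^2 + λ - 20 = 0.
Eigenvalues λ = -5, 4.
For λ=-5: (A-λI) row 1 is [27, -54], so an eigenvector is (-2, -1).
For λ=4: (A-λI) row 1 is [18, -54], so an eigenvector is (-3, -1).
General solution: C_1e^(-5t)(-2,-1) + C_2e^(4t)(-3,-1).

p(t) = -2C_1e^(-5t) - 3C_2e^(4t), q(t) = -C_1e^(-5t) - C_2e^(4t)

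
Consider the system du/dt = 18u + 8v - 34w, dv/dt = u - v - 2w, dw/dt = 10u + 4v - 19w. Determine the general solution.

u(t) = -4c_1e^(-t) + 3c_2e^(-2t) + 2c_3e^(t), v(t) = c_1e^(-t) + c_2e^(-2t), w(t) = -2c_1e^(-t) + 2c_2e^(-2t) + c_3e^(t)

Coefficient matrix A = [[18, 8, -34], [1, -1, -2], [10, 4, -19]].
det(A - λI) = 0 gives eigenvalues λ = -1, -2, 1.
For λ=-1: eigenvector (-4,1,-2).
For λ=-2: eigenvector (3,1,2).
For λ=1: eigenvector (2,0,1).
General solution: c_1e^(-t)(-4,1,-2) + c_2e^(-2t)(3,1,2) + c_3e^(t)(2,0,1).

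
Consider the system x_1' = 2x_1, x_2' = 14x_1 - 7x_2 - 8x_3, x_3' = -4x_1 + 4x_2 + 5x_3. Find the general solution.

Coefficient matrix A = [[2, 0, 0], [14, -7, -8], [-4, 4, 5]].
det(A - λI) = 0 gives eigenvalues λ = 2, 1, -3.
For λ=2: eigenvector (1,-2,4).
For λ=1: eigenvector (0,-1,1).
For λ=-3: eigenvector (0,2,-1).
General solution: K_1e^(2t)(1,-2,4) + K_2e^(t)(0,-1,1) + K_3e^(-3t)(0,2,-1).

x_1(t) = K_1e^(2t), x_2(t) = -2K_1e^(2t) - K_2e^(t) + 2K_3e^(-3t), x_3(t) = 4K_1e^(2t) + K_2e^(t) - K_3e^(-3t)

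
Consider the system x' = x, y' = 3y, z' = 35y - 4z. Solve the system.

Coefficient matrix A = [[1, 0, 0], [0, 3, 0], [0, 35, -4]].
det(A - λI) = 0 gives eigenvalues λ = -4, 3, 1.
For λ=-4: eigenvector (0,0,1).
For λ=3: eigenvector (0,1,5).
For λ=1: eigenvector (1,0,0).
General solution: K_1e^(-4t)(0,0,1) + K_2e^(3t)(0,1,5) + K_3e^(t)(1,0,0).

x(t) = K_3e^(t), y(t) = K_2e^(3t), z(t) = K_1e^(-4t) + 5K_2e^(3t)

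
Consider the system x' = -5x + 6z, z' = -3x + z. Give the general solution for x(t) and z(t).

Coefficient matrix A = [[-5, 6], [-3, 1]].
Characteristic polynomial det(A - λI) = λ^2 + 4λ + 13 = 0.
Eigenvalues λ = -2 ± 3i (complex conjugate pair).
For λ=-2+3i: an eigenvector is (1,0) - i(-1,-1) = (1 + i, 0 + i).
A real fundamental pair from Re and Im of e^((-2+3i)t)v: X_1 = e^(-2t)(cos(3t)·(1,0) + sin(3t)·(-1,-1)), X_2 = e^(-2t)(sin(3t)·(1,0) - cos(3t)·(-1,-1)).
General solution: K_1X_1 + K_2X_2.

x(t) = -K_1e^(-2t)sin(3t) + K_1e^(-2t)cos(3t) + K_2e^(-2t)sin(3t) + K_2e^(-2t)cos(3t), z(t) = -K_1e^(-2t)sin(3t) + K_2e^(-2t)cos(3t)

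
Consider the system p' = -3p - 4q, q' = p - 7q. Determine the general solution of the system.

p(t) = -2c_1e^(-5t) - 2c_2te^(-5t) - 3c_2e^(-5t), q(t) = -c_1e^(-5t) - c_2te^(-5t) - c_2e^(-5t)

Coefficient matrix A = [[-3, -4], [1, -7]].
Characteristic polynomial det(A - λI) = λ^2 + 10λ + 25 = 0.
Single eigenvalue λ = -5 with algebraic multiplicity 2.
Eigenvector v = (-2,-1); generalized eigenvector w with (A-λI)w=v is (-3,-1).
General solution: e^(-5t)[c_1·v + c_2·(t·v + w)].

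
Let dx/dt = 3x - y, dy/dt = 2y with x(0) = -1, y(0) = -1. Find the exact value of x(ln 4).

A = [[3,-1],[0,2]]; eigenvalues λ = 2, 3.
Eigenvectors: (1,1) for λ=2, (-1,0) for λ=3.
From the initial condition, c_1 = -1, c_2 = 0.
x(ln 4) = (-1)(4^2)(1) + (0)(4^3)(-1) = -16.

-16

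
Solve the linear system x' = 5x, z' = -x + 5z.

Coefficient matrix A = [[5, 0], [-1, 5]].
Characteristic polynomial det(A - λI) = λ^2 - 10λ + 25 = 0.
Single eigenvalue λ = 5 with algebraic multiplicity 2.
Eigenvector v = (0,1); generalized eigenvector w with (A-λI)w=v is (-1,2).
General solution: e^(5t)[C_1·v + C_2·(t·v + w)].

x(t) = -C_2e^(5t), z(t) = C_1e^(5t) + C_2te^(5t) + 2C_2e^(5t)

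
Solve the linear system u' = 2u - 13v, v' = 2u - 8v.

Coefficient matrix A = [[2, -13], [2, -8]].
Characteristic polynomial det(A - λI) = λ^2 + 6λ + 10 = 0.
Eigenvalues λ = -3 ± i (complex conjugate pair).
For λ=-3+i: an eigenvector is (2,1) - i(-3,-1) = (2 + 3i, 1 + i).
A real fundamental pair from Re and Im of e^((-3+i)t)v: X_1 = e^(-3t)(cos(t)·(2,1) + sin(t)·(-3,-1)), X_2 = e^(-3t)(sin(t)·(2,1) - cos(t)·(-3,-1)).
General solution: K_1X_1 + K_2X_2.

u(t) = -3K_1e^(-3t)sin(t) + 2K_1e^(-3t)cos(t) + 2K_2e^(-3t)sin(t) + 3K_2e^(-3t)cos(t), v(t) = -K_1e^(-3t)sin(t) + K_1e^(-3t)cos(t) + K_2e^(-3t)sin(t) + K_2e^(-3t)cos(t)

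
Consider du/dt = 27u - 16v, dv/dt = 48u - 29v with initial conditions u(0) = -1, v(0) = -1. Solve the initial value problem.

u(t) = -2e^(3t) + e^(-5t), v(t) = -3e^(3t) + 2e^(-5t)

Coefficient matrix A = [[27, -16], [48, -29]].
Characteristic polynomial det(A - λI) = λ^2 + 2λ - 15 = 0.
Eigenvalues λ = 3, -5.
For λ=3: (A-λI) row 1 is [24, -16], so an eigenvector is (-2, -3).
For λ=-5: (A-λI) row 1 is [32, -16], so an eigenvector is (1, 2).
General solution: c_1e^(3t)(-2,-3) + c_2e^(-5t)(1,2).
Applying u(0)=-1, v(0)=-1 gives c_1=1, c_2=1.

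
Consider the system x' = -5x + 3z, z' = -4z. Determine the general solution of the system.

x(t) = -K_1e^(-5t) + 3K_2e^(-4t), z(t) = K_2e^(-4t)

Coefficient matrix A = [[-5, 3], [0, -4]].
Characteristic polynomial det(A - λI) = λ^2 + 9λ + 20 = 0.
Eigenvalues λ = -5, -4.
For λ=-5: (A-λI) row 1 is [0, 3], so an eigenvector is (-1, 0).
For λ=-4: (A-λI) row 1 is [-1, 3], so an eigenvector is (3, 1).
General solution: K_1e^(-5t)(-1,0) + K_2e^(-4t)(3,1).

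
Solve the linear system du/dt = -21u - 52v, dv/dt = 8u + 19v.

Coefficient matrix A = [[-21, -52], [8, 19]].
Characteristic polynomial det(A - λI) = λ^2 + 2λ + 17 = 0.
Eigenvalues λ = -1 ± 4i (complex conjugate pair).
For λ=-1+4i: an eigenvector is (-3,1) - i(2,-1) = (-3 - 2i, 1 + i).
A real fundamental pair from Re and Im of e^((-1+4i)t)v: X_1 = e^(-t)(cos(4t)·(-3,1) + sin(4t)·(2,-1)), X_2 = e^(-t)(sin(4t)·(-3,1) - cos(4t)·(2,-1)).
General solution: C_1X_1 + C_2X_2.

u(t) = 2C_1e^(-t)sin(4t) - 3C_1e^(-t)cos(4t) - 3C_2e^(-t)sin(4t) - 2C_2e^(-t)cos(4t), v(t) = -C_1e^(-t)sin(4t) + C_1e^(-t)cos(4t) + C_2e^(-t)sin(4t) + C_2e^(-t)cos(4t)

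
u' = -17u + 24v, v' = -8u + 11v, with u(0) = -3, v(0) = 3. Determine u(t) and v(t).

Coefficient matrix A = [[-17, 24], [-8, 11]].
Characteristic polynomial det(A - λI) = λ^2 + 6λ + 5 = 0.
Eigenvalues λ = -1, -5.
For λ=-1: (A-λI) row 1 is [-16, 24], so an eigenvector is (3, 2).
For λ=-5: (A-λI) row 1 is [-12, 24], so an eigenvector is (2, 1).
General solution: K_1e^(-t)(3,2) + K_2e^(-5t)(2,1).
Applying u(0)=-3, v(0)=3 gives K_1=9, K_2=-15.

u(t) = 27e^(-t) - 30e^(-5t), v(t) = 18e^(-t) - 15e^(-5t)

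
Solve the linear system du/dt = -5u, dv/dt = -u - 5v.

u(t) = C_2e^(-5t), v(t) = -C_1e^(-5t) - C_2te^(-5t) + 3C_2e^(-5t)

Coefficient matrix A = [[-5, 0], [-1, -5]].
Characteristic polynomial det(A - λI) = λ^2 + 10λ + 25 = 0.
Single eigenvalue λ = -5 with algebraic multiplicity 2.
Eigenvector v = (0,-1); generalized eigenvector w with (A-λI)w=v is (1,3).
General solution: e^(-5t)[C_1·v + C_2·(t·v + w)].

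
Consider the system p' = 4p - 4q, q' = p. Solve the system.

Coefficient matrix A = [[4, -4], [1, 0]].
Characteristic polynomial det(A - λI) = λ^2 - 4λ + 4 = 0.
Single eigenvalue λ = 2 with algebraic multiplicity 2.
Eigenvector v = (2,1); generalized eigenvector w with (A-λI)w=v is (-3,-2).
General solution: e^(2t)[K_1·v + K_2·(t·v + w)].

p(t) = 2K_1e^(2t) + 2K_2te^(2t) - 3K_2e^(2t), q(t) = K_1e^(2t) + K_2te^(2t) - 2K_2e^(2t)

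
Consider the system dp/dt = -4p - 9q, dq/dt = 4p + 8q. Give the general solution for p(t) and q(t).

Coefficient matrix A = [[-4, -9], [4, 8]].
Characteristic polynomial det(A - λI) = λ^2 - 4λ + 4 = 0.
Single eigenvalue λ = 2 with algebraic multiplicity 2.
Eigenvector v = (3,-2); generalized eigenvector w with (A-λI)w=v is (1,-1).
General solution: e^(2t)[c_1·v + c_2·(t·v + w)].

p(t) = 3c_1e^(2t) + 3c_2te^(2t) + c_2e^(2t), q(t) = -2c_1e^(2t) - 2c_2te^(2t) - c_2e^(2t)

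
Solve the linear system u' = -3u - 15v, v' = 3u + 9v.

u(t) = 2C_1e^(3t)sin(3t) - C_1e^(3t)cos(3t) - C_2e^(3t)sin(3t) - 2C_2e^(3t)cos(3t), v(t) = -C_1e^(3t)sin(3t) + C_2e^(3t)cos(3t)

Coefficient matrix A = [[-3, -15], [3, 9]].
Characteristic polynomial det(A - λI) = λ^2 - 6λ + 18 = 0.
Eigenvalues λ = 3 ± 3i (complex conjugate pair).
For λ=3+3i: an eigenvector is (-1,0) - i(2,-1) = (-1 - 2i, 0 + i).
A real fundamental pair from Re and Im of e^((3+3i)t)v: X_1 = e^(3t)(cos(3t)·(-1,0) + sin(3t)·(2,-1)), X_2 = e^(3t)(sin(3t)·(-1,0) - cos(3t)·(2,-1)).
General solution: C_1X_1 + C_2X_2.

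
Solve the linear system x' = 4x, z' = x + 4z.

x(t) = -c_2e^(4t), z(t) = -c_1e^(4t) - c_2te^(4t) - 2c_2e^(4t)

Coefficient matrix A = [[4, 0], [1, 4]].
Characteristic polynomial det(A - λI) = λ^2 - 8λ + 16 = 0.
Single eigenvalue λ = 4 with algebraic multiplicity 2.
Eigenvector v = (0,-1); generalized eigenvector w with (A-λI)w=v is (-1,-2).
General solution: e^(4t)[c_1·v + c_2·(t·v + w)].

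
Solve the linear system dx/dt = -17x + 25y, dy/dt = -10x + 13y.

Coefficient matrix A = [[-17, 25], [-10, 13]].
Characteristic polynomial det(A - λI) = λ^2 + 4λ + 29 = 0.
Eigenvalues λ = -2 ± 5i (complex conjugate pair).
For λ=-2+5i: an eigenvector is (2,1) - i(-1,-1) = (2 + i, 1 + i).
A real fundamental pair from Re and Im of e^((-2+5i)t)v: X_1 = e^(-2t)(cos(5t)·(2,1) + sin(5t)·(-1,-1)), X_2 = e^(-2t)(sin(5t)·(2,1) - cos(5t)·(-1,-1)).
General solution: c_1X_1 + c_2X_2.

x(t) = -c_1e^(-2t)sin(5t) + 2c_1e^(-2t)cos(5t) + 2c_2e^(-2t)sin(5t) + c_2e^(-2t)cos(5t), y(t) = -c_1e^(-2t)sin(5t) + c_1e^(-2t)cos(5t) + c_2e^(-2t)sin(5t) + c_2e^(-2t)cos(5t)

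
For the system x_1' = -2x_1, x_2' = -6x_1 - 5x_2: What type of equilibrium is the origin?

stable node

A = [[-2,0],[-6,-5]]; det(A-λI) = λ^2 + 7λ + 10.
λ = -2, -5: both negative.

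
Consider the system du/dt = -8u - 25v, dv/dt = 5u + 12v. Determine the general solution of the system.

u(t) = -K_1e^(2t)sin(5t) - 2K_1e^(2t)cos(5t) - 2K_2e^(2t)sin(5t) + K_2e^(2t)cos(5t), v(t) = K_1e^(2t)cos(5t) + K_2e^(2t)sin(5t)

Coefficient matrix A = [[-8, -25], [5, 12]].
Characteristic polynomial det(A - λI) = λ^2 - 4λ + 29 = 0.
Eigenvalues λ = 2 ± 5i (complex conjugate pair).
For λ=2+5i: an eigenvector is (-2,1) - i(-1,0) = (-2 + i, 1).
A real fundamental pair from Re and Im of e^((2+5i)t)v: X_1 = e^(2t)(cos(5t)·(-2,1) + sin(5t)·(-1,0)), X_2 = e^(2t)(sin(5t)·(-2,1) - cos(5t)·(-1,0)).
General solution: K_1X_1 + K_2X_2.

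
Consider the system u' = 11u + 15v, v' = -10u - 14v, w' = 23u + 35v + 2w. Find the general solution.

Coefficient matrix A = [[11, 15, 0], [-10, -14, 0], [23, 35, 2]].
det(A - λI) = 0 gives eigenvalues λ = 1, -4, 2.
For λ=1: eigenvector (-3,2,-1).
For λ=-4: eigenvector (1,-1,2).
For λ=2: eigenvector (0,0,1).
General solution: C_1e^(t)(-3,2,-1) + C_2e^(-4t)(1,-1,2) + C_3e^(2t)(0,0,1).

u(t) = -3C_1e^(t) + C_2e^(-4t), v(t) = 2C_1e^(t) - C_2e^(-4t), w(t) = -C_1e^(t) + 2C_2e^(-4t) + C_3e^(2t)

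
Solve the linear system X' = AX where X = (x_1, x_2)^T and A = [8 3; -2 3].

x_1(t) = c_1e^(5t) - 3c_2e^(6t), x_2(t) = -c_1e^(5t) + 2c_2e^(6t)

Coefficient matrix A = [[8, 3], [-2, 3]].
Characteristic polynomial det(A - λI) = λ^2 - 11λ + 30 = 0.
Eigenvalues λ = 5, 6.
For λ=5: (A-λI) row 1 is [3, 3], so an eigenvector is (1, -1).
For λ=6: (A-λI) row 1 is [2, 3], so an eigenvector is (-3, 2).
General solution: c_1e^(5t)(1,-1) + c_2e^(6t)(-3,2).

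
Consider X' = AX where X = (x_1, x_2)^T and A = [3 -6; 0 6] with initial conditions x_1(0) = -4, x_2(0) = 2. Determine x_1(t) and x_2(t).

Coefficient matrix A = [[3, -6], [0, 6]].
Characteristic polynomial det(A - λI) = λ^2 - 9λ + 18 = 0.
Eigenvalues λ = 3, 6.
For λ=3: (A-λI) row 1 is [0, -6], so an eigenvector is (-1, 0).
For λ=6: (A-λI) row 1 is [-3, -6], so an eigenvector is (2, -1).
General solution: K_1e^(3t)(-1,0) + K_2e^(6t)(2,-1).
Applying x_1(0)=-4, x_2(0)=2 gives K_1=0, K_2=-2.

x_1(t) = -4e^(6t), x_2(t) = 2e^(6t)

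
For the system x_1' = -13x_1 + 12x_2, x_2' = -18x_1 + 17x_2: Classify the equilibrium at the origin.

saddle

A = [[-13,12],[-18,17]]; det(A-λI) = λ^2 - 4λ - 5.
λ = 5, -1: opposite signs.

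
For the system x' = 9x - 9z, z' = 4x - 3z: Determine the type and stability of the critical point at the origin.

unstable improper node

A = [[9,-9],[4,-3]]; det(A-λI) = λ^2 - 6λ + 9.
repeated λ = 3 with a single eigenvector.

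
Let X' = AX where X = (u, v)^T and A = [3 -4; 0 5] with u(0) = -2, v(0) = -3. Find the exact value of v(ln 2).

A = [[3,-4],[0,5]]; eigenvalues λ = 3, 5.
Eigenvectors: (-1,0) for λ=3, (-2,1) for λ=5.
From the initial condition, c_1 = 8, c_2 = -3.
v(ln 2) = (8)(2^3)(0) + (-3)(2^5)(1) = -96.

-96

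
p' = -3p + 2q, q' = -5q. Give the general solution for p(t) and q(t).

Coefficient matrix A = [[-3, 2], [0, -5]].
Characteristic polynomial det(A - λI) = λ^2 + 8λ + 15 = 0.
Eigenvalues λ = -5, -3.
For λ=-5: (A-λI) row 1 is [2, 2], so an eigenvector is (-1, 1).
For λ=-3: (A-λI) row 1 is [0, 2], so an eigenvector is (1, 0).
General solution: K_1e^(-5t)(-1,1) + K_2e^(-3t)(1,0).

p(t) = -K_1e^(-5t) + K_2e^(-3t), q(t) = K_1e^(-5t)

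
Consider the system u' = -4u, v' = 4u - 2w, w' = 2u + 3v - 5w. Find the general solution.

u(t) = c_2e^(-4t), v(t) = c_1e^(-2t) + 2c_3e^(-3t), w(t) = c_1e^(-2t) + 2c_2e^(-4t) + 3c_3e^(-3t)

Coefficient matrix A = [[-4, 0, 0], [4, 0, -2], [2, 3, -5]].
det(A - λI) = 0 gives eigenvalues λ = -2, -4, -3.
For λ=-2: eigenvector (0,1,1).
For λ=-4: eigenvector (1,0,2).
For λ=-3: eigenvector (0,2,3).
General solution: c_1e^(-2t)(0,1,1) + c_2e^(-4t)(1,0,2) + c_3e^(-3t)(0,2,3).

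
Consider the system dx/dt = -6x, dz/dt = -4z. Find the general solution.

x(t) = c_2e^(-6t), z(t) = -c_1e^(-4t)

Coefficient matrix A = [[-6, 0], [0, -4]].
Characteristic polynomial det(A - λI) = λ^2 + 10λ + 24 = 0.
Eigenvalues λ = -4, -6.
For λ=-4: (A-λI) row 1 is [-2, 0], so an eigenvector is (0, -1).
For λ=-6: (A-λI) row 2 is [0, 2], so an eigenvector is (1, 0).
General solution: c_1e^(-4t)(0,-1) + c_2e^(-6t)(1,0).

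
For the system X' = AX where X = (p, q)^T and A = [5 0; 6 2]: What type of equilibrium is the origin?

A = [[5,0],[6,2]]; det(A-λI) = λ^2 - 7λ + 10.
λ = 2, 5: both positive.

unstable node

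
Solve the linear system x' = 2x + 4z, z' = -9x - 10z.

x(t) = 2K_1e^(-4t) + 2K_2te^(-4t) - K_2e^(-4t), z(t) = -3K_1e^(-4t) - 3K_2te^(-4t) + 2K_2e^(-4t)

Coefficient matrix A = [[2, 4], [-9, -10]].
Characteristic polynomial det(A - λI) = λ^2 + 8λ + 16 = 0.
Single eigenvalue λ = -4 with algebraic multiplicity 2.
Eigenvector v = (2,-3); generalized eigenvector w with (A-λI)w=v is (-1,2).
General solution: e^(-4t)[K_1·v + K_2·(t·v + w)].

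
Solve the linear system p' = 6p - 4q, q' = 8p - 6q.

Coefficient matrix A = [[6, -4], [8, -6]].
Characteristic polynomial det(A - λI) = λ^2 - 4 = 0.
Eigenvalues λ = 2, -2.
For λ=2: (A-λI) row 1 is [4, -4], so an eigenvector is (1, 1).
For λ=-2: (A-λI) row 1 is [8, -4], so an eigenvector is (1, 2).
General solution: c_1e^(2t)(1,1) + c_2e^(-2t)(1,2).

p(t) = c_1e^(2t) + c_2e^(-2t), q(t) = c_1e^(2t) + 2c_2e^(-2t)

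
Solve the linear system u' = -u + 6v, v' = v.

u(t) = K_1e^(-t) - 3K_2e^(t), v(t) = -K_2e^(t)

Coefficient matrix A = [[-1, 6], [0, 1]].
Characteristic polynomial det(A - λI) = λ^2 - 1 = 0.
Eigenvalues λ = -1, 1.
For λ=-1: (A-λI) row 1 is [0, 6], so an eigenvector is (1, 0).
For λ=1: (A-λI) row 1 is [-2, 6], so an eigenvector is (-3, -1).
General solution: K_1e^(-t)(1,0) + K_2e^(t)(-3,-1).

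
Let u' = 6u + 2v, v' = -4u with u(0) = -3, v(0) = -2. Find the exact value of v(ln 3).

558

A = [[6,2],[-4,0]]; eigenvalues λ = 2, 4.
Eigenvectors: (-1,2) for λ=2, (1,-1) for λ=4.
From the initial condition, c_1 = -5, c_2 = -8.
v(ln 3) = (-5)(3^2)(2) + (-8)(3^4)(-1) = 558.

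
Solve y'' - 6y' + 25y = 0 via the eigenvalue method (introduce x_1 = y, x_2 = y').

Let x_1 = y, x_2 = y'. Then x_1' = x_2 and x_2' = -25x_1 + 6x_2.
A = [[0,1],[-25,6]]; det(A-λI) = λ^2 - 6λ + 25.
Eigenvalues λ = 3 ± 4i.

y(t) = c_1e^(3t)cos(4t) + c_2e^(3t)sin(4t)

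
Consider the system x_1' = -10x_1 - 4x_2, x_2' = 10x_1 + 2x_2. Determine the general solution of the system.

x_1(t) = K_1e^(-4t)sin(2t) + K_1e^(-4t)cos(2t) + K_2e^(-4t)sin(2t) - K_2e^(-4t)cos(2t), x_2(t) = -K_1e^(-4t)sin(2t) - 2K_1e^(-4t)cos(2t) - 2K_2e^(-4t)sin(2t) + K_2e^(-4t)cos(2t)

Coefficient matrix A = [[-10, -4], [10, 2]].
Characteristic polynomial det(A - λI) = λ^2 + 8λ + 20 = 0.
Eigenvalues λ = -4 ± 2i (complex conjugate pair).
For λ=-4+2i: an eigenvector is (1,-2) - i(1,-1) = (1 - i, -2 + i).
A real fundamental pair from Re and Im of e^((-4+2i)t)v: X_1 = e^(-4t)(cos(2t)·(1,-2) + sin(2t)·(1,-1)), X_2 = e^(-4t)(sin(2t)·(1,-2) - cos(2t)·(1,-1)).
General solution: K_1X_1 + K_2X_2.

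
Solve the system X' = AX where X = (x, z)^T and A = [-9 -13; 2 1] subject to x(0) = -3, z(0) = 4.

x(t) = -37e^(-4t)sin(t) - 3e^(-4t)cos(t), z(t) = 14e^(-4t)sin(t) + 4e^(-4t)cos(t)

Coefficient matrix A = [[-9, -13], [2, 1]].
Characteristic polynomial det(A - λI) = λ^2 + 8λ + 17 = 0.
Eigenvalues λ = -4 ± i (complex conjugate pair).
For λ=-4+i: an eigenvector is (-3,1) - i(2,-1) = (-3 - 2i, 1 + i).
A real fundamental pair from Re and Im of e^((-4+i)t)v: X_1 = e^(-4t)(cos(t)·(-3,1) + sin(t)·(2,-1)), X_2 = e^(-4t)(sin(t)·(-3,1) - cos(t)·(2,-1)).
General solution: K_1X_1 + K_2X_2.
Applying x(0)=-3, z(0)=4 gives K_1=-5, K_2=9.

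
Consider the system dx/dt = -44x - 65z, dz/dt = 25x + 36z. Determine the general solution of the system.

x(t) = -2c_1e^(-4t)sin(5t) - 3c_1e^(-4t)cos(5t) - 3c_2e^(-4t)sin(5t) + 2c_2e^(-4t)cos(5t), z(t) = c_1e^(-4t)sin(5t) + 2c_1e^(-4t)cos(5t) + 2c_2e^(-4t)sin(5t) - c_2e^(-4t)cos(5t)

Coefficient matrix A = [[-44, -65], [25, 36]].
Characteristic polynomial det(A - λI) = λ^2 + 8λ + 41 = 0.
Eigenvalues λ = -4 ± 5i (complex conjugate pair).
For λ=-4+5i: an eigenvector is (-3,2) - i(-2,1) = (-3 + 2i, 2 - i).
A real fundamental pair from Re and Im of e^((-4+5i)t)v: X_1 = e^(-4t)(cos(5t)·(-3,2) + sin(5t)·(-2,1)), X_2 = e^(-4t)(sin(5t)·(-3,2) - cos(5t)·(-2,1)).
General solution: c_1X_1 + c_2X_2.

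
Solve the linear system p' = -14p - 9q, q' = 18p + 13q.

Coefficient matrix A = [[-14, -9], [18, 13]].
Characteristic polynomial det(A - λI) = λ^2 + λ - 20 = 0.
Eigenvalues λ = -5, 4.
For λ=-5: (A-λI) row 1 is [-9, -9], so an eigenvector is (1, -1).
For λ=4: (A-λI) row 1 is [-18, -9], so an eigenvector is (1, -2).
General solution: c_1e^(-5t)(1,-1) + c_2e^(4t)(1,-2).

p(t) = c_1e^(-5t) + c_2e^(4t), q(t) = -c_1e^(-5t) - 2c_2e^(4t)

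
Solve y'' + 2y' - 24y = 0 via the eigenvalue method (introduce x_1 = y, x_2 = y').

y(t) = K_1e^(4t) + K_2e^(-6t)

Let x_1 = y, x_2 = y'. Then x_1' = x_2 and x_2' = 24x_1 - 2x_2.
A = [[0,1],[24,-2]]; det(A-λI) = λ^2 + 2λ - 24.
Eigenvalues λ = 4, -6 with eigenvectors (1,4), (1,-6).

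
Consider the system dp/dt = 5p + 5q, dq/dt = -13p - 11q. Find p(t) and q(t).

p(t) = 2c_1e^(-3t)sin(t) - c_1e^(-3t)cos(t) - c_2e^(-3t)sin(t) - 2c_2e^(-3t)cos(t), q(t) = -3c_1e^(-3t)sin(t) + 2c_1e^(-3t)cos(t) + 2c_2e^(-3t)sin(t) + 3c_2e^(-3t)cos(t)

Coefficient matrix A = [[5, 5], [-13, -11]].
Characteristic polynomial det(A - λI) = λ^2 + 6λ + 10 = 0.
Eigenvalues λ = -3 ± i (complex conjugate pair).
For λ=-3+i: an eigenvector is (-1,2) - i(2,-3) = (-1 - 2i, 2 + 3i).
A real fundamental pair from Re and Im of e^((-3+i)t)v: X_1 = e^(-3t)(cos(t)·(-1,2) + sin(t)·(2,-3)), X_2 = e^(-3t)(sin(t)·(-1,2) - cos(t)·(2,-3)).
General solution: c_1X_1 + c_2X_2.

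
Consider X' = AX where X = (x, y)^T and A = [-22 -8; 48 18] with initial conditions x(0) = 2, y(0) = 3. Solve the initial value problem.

x(t) = -7e^(2t) + 9e^(-6t), y(t) = 21e^(2t) - 18e^(-6t)

Coefficient matrix A = [[-22, -8], [48, 18]].
Characteristic polynomial det(A - λI) = λ^2 + 4λ - 12 = 0.
Eigenvalues λ = 2, -6.
For λ=2: (A-λI) row 1 is [-24, -8], so an eigenvector is (-1, 3).
For λ=-6: (A-λI) row 1 is [-16, -8], so an eigenvector is (1, -2).
General solution: c_1e^(2t)(-1,3) + c_2e^(-6t)(1,-2).
Applying x(0)=2, y(0)=3 gives c_1=7, c_2=9.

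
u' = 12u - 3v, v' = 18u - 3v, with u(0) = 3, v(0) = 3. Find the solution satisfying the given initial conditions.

Coefficient matrix A = [[12, -3], [18, -3]].
Characteristic polynomial det(A - λI) = λ^2 - 9λ + 18 = 0.
Eigenvalues λ = 6, 3.
For λ=6: (A-λI) row 1 is [6, -3], so an eigenvector is (1, 2).
For λ=3: (A-λI) row 1 is [9, -3], so an eigenvector is (-1, -3).
General solution: K_1e^(6t)(1,2) + K_2e^(3t)(-1,-3).
Applying u(0)=3, v(0)=3 gives K_1=6, K_2=3.

u(t) = 6e^(6t) - 3e^(3t), v(t) = 12e^(6t) - 9e^(3t)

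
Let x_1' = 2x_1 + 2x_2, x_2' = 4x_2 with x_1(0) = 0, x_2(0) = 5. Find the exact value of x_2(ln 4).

1280

A = [[2,2],[0,4]]; eigenvalues λ = 4, 2.
Eigenvectors: (-1,-1) for λ=4, (1,0) for λ=2.
From the initial condition, c_1 = -5, c_2 = -5.
x_2(ln 4) = (-5)(4^4)(-1) + (-5)(4^2)(0) = 1280.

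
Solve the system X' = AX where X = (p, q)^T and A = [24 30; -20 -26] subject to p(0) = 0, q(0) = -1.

p(t) = -3e^(4t) + 3e^(-6t), q(t) = 2e^(4t) - 3e^(-6t)

Coefficient matrix A = [[24, 30], [-20, -26]].
Characteristic polynomial det(A - λI) = λ^2 + 2λ - 24 = 0.
Eigenvalues λ = 4, -6.
For λ=4: (A-λI) row 1 is [20, 30], so an eigenvector is (-3, 2).
For λ=-6: (A-λI) row 1 is [30, 30], so an eigenvector is (-1, 1).
General solution: C_1e^(4t)(-3,2) + C_2e^(-6t)(-1,1).
Applying p(0)=0, q(0)=-1 gives C_1=1, C_2=-3.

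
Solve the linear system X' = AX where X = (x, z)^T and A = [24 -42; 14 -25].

Coefficient matrix A = [[24, -42], [14, -25]].
Characteristic polynomial det(A - λI) = λ^2 + λ - 12 = 0.
Eigenvalues λ = 3, -4.
For λ=3: (A-λI) row 1 is [21, -42], so an eigenvector is (2, 1).
For λ=-4: (A-λI) row 1 is [28, -42], so an eigenvector is (-3, -2).
General solution: c_1e^(3t)(2,1) + c_2e^(-4t)(-3,-2).

x(t) = 2c_1e^(3t) - 3c_2e^(-4t), z(t) = c_1e^(3t) - 2c_2e^(-4t)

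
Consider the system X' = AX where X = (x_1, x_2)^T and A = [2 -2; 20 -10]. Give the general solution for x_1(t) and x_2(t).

Coefficient matrix A = [[2, -2], [20, -10]].
Characteristic polynomial det(A - λI) = λ^2 + 8λ + 20 = 0.
Eigenvalues λ = -4 ± 2i (complex conjugate pair).
For λ=-4+2i: an eigenvector is (1,3) - i(0,1) = (1, 3 - i).
A real fundamental pair from Re and Im of e^((-4+2i)t)v: X_1 = e^(-4t)(cos(2t)·(1,3) + sin(2t)·(0,1)), X_2 = e^(-4t)(sin(2t)·(1,3) - cos(2t)·(0,1)).
General solution: c_1X_1 + c_2X_2.

x_1(t) = c_1e^(-4t)cos(2t) + c_2e^(-4t)sin(2t), x_2(t) = c_1e^(-4t)sin(2t) + 3c_1e^(-4t)cos(2t) + 3c_2e^(-4t)sin(2t) - c_2e^(-4t)cos(2t)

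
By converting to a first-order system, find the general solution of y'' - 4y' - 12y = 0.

y(t) = K_1e^(-2t) + K_2e^(6t)

Let x_1 = y, x_2 = y'. Then x_1' = x_2 and x_2' = 12x_1 + 4x_2.
A = [[0,1],[12,4]]; det(A-λI) = λ^2 - 4λ - 12.
Eigenvalues λ = -2, 6 with eigenvectors (1,-2), (1,6).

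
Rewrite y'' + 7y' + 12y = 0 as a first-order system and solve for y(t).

y(t) = C_1e^(-4t) + C_2e^(-3t)

Let x_1 = y, x_2 = y'. Then x_1' = x_2 and x_2' = -12x_1 - 7x_2.
A = [[0,1],[-12,-7]]; det(A-λI) = λ^2 + 7λ + 12.
Eigenvalues λ = -4, -3 with eigenvectors (1,-4), (1,-3).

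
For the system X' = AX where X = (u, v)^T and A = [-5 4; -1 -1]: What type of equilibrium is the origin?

stable improper node

A = [[-5,4],[-1,-1]]; det(A-λI) = λ^2 + 6λ + 9.
repeated λ = -3 with a single eigenvector.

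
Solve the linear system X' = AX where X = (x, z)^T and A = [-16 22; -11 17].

Coefficient matrix A = [[-16, 22], [-11, 17]].
Characteristic polynomial det(A - λI) = λ^2 - λ - 30 = 0.
Eigenvalues λ = 6, -5.
For λ=6: (A-λI) row 1 is [-22, 22], so an eigenvector is (1, 1).
For λ=-5: (A-λI) row 1 is [-11, 22], so an eigenvector is (-2, -1).
General solution: C_1e^(6t)(1,1) + C_2e^(-5t)(-2,-1).

x(t) = C_1e^(6t) - 2C_2e^(-5t), z(t) = C_1e^(6t) - C_2e^(-5t)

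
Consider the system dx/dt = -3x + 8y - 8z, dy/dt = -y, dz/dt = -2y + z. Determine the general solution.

Coefficient matrix A = [[-3, 8, -8], [0, -1, 0], [0, -2, 1]].
det(A - λI) = 0 gives eigenvalues λ = -3, -1, 1.
For λ=-3: eigenvector (1,0,0).
For λ=-1: eigenvector (0,1,1).
For λ=1: eigenvector (-2,0,1).
General solution: c_1e^(-3t)(1,0,0) + c_2e^(-t)(0,1,1) + c_3e^(t)(-2,0,1).

x(t) = c_1e^(-3t) - 2c_3e^(t), y(t) = c_2e^(-t), z(t) = c_2e^(-t) + c_3e^(t)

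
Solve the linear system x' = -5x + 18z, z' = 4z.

Coefficient matrix A = [[-5, 18], [0, 4]].
Characteristic polynomial det(A - λI) = λ^2 + λ - 20 = 0.
Eigenvalues λ = -5, 4.
For λ=-5: (A-λI) row 1 is [0, 18], so an eigenvector is (1, 0).
For λ=4: (A-λI) row 1 is [-9, 18], so an eigenvector is (-2, -1).
General solution: K_1e^(-5t)(1,0) + K_2e^(4t)(-2,-1).

x(t) = K_1e^(-5t) - 2K_2e^(4t), z(t) = -K_2e^(4t)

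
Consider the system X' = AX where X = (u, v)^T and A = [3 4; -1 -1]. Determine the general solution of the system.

Coefficient matrix A = [[3, 4], [-1, -1]].
Characteristic polynomial det(A - λI) = λ^2 - 2λ + 1 = 0.
Single eigenvalue λ = 1 with algebraic multiplicity 2.
Eigenvector v = (2,-1); generalized eigenvector w with (A-λI)w=v is (-1,1).
General solution: e^(t)[C_1·v + C_2·(t·v + w)].

u(t) = 2C_1e^(t) + 2C_2te^(t) - C_2e^(t), v(t) = -C_1e^(t) - C_2te^(t) + C_2e^(t)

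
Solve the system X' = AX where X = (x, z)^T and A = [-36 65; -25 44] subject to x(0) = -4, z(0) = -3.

x(t) = -7e^(4t)sin(5t) - 4e^(4t)cos(5t), z(t) = -4e^(4t)sin(5t) - 3e^(4t)cos(5t)

Coefficient matrix A = [[-36, 65], [-25, 44]].
Characteristic polynomial det(A - λI) = λ^2 - 8λ + 41 = 0.
Eigenvalues λ = 4 ± 5i (complex conjugate pair).
For λ=4+5i: an eigenvector is (2,1) - i(-3,-2) = (2 + 3i, 1 + 2i).
A real fundamental pair from Re and Im of e^((4+5i)t)v: X_1 = e^(4t)(cos(5t)·(2,1) + sin(5t)·(-3,-2)), X_2 = e^(4t)(sin(5t)·(2,1) - cos(5t)·(-3,-2)).
General solution: K_1X_1 + K_2X_2.
Applying x(0)=-4, z(0)=-3 gives K_1=1, K_2=-2.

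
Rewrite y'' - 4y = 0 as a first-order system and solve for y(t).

Let x_1 = y, x_2 = y'. Then x_1' = x_2 and x_2' = 4x_1.
A = [[0,1],[4,0]]; det(A-λI) = λ^2 - 4.
Eigenvalues λ = -2, 2 with eigenvectors (1,-2), (1,2).

y(t) = c_1e^(-2t) + c_2e^(2t)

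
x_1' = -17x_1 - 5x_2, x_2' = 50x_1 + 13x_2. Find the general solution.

Coefficient matrix A = [[-17, -5], [50, 13]].
Characteristic polynomial det(A - λI) = λ^2 + 4λ + 29 = 0.
Eigenvalues λ = -2 ± 5i (complex conjugate pair).
For λ=-2+5i: an eigenvector is (1,-3) - i(0,1) = (1, -3 - i).
A real fundamental pair from Re and Im of e^((-2+5i)t)v: X_1 = e^(-2t)(cos(5t)·(1,-3) + sin(5t)·(0,1)), X_2 = e^(-2t)(sin(5t)·(1,-3) - cos(5t)·(0,1)).
General solution: C_1X_1 + C_2X_2.

x_1(t) = C_1e^(-2t)cos(5t) + C_2e^(-2t)sin(5t), x_2(t) = C_1e^(-2t)sin(5t) - 3C_1e^(-2t)cos(5t) - 3C_2e^(-2t)sin(5t) - C_2e^(-2t)cos(5t)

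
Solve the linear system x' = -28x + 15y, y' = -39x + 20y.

x(t) = K_1e^(-4t)sin(3t) - 2K_1e^(-4t)cos(3t) - 2K_2e^(-4t)sin(3t) - K_2e^(-4t)cos(3t), y(t) = 2K_1e^(-4t)sin(3t) - 3K_1e^(-4t)cos(3t) - 3K_2e^(-4t)sin(3t) - 2K_2e^(-4t)cos(3t)

Coefficient matrix A = [[-28, 15], [-39, 20]].
Characteristic polynomial det(A - λI) = λ^2 + 8λ + 25 = 0.
Eigenvalues λ = -4 ± 3i (complex conjugate pair).
For λ=-4+3i: an eigenvector is (-2,-3) - i(1,2) = (-2 - i, -3 - 2i).
A real fundamental pair from Re and Im of e^((-4+3i)t)v: X_1 = e^(-4t)(cos(3t)·(-2,-3) + sin(3t)·(1,2)), X_2 = e^(-4t)(sin(3t)·(-2,-3) - cos(3t)·(1,2)).
General solution: K_1X_1 + K_2X_2.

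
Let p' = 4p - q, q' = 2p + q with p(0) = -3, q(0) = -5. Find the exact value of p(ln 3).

A = [[4,-1],[2,1]]; eigenvalues λ = 2, 3.
Eigenvectors: (-1,-2) for λ=2, (-1,-1) for λ=3.
From the initial condition, c_1 = 2, c_2 = 1.
p(ln 3) = (2)(3^2)(-1) + (1)(3^3)(-1) = -45.

-45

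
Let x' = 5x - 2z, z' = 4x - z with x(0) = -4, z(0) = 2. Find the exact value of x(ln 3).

-252

A = [[5,-2],[4,-1]]; eigenvalues λ = 1, 3.
Eigenvectors: (-1,-2) for λ=1, (1,1) for λ=3.
From the initial condition, c_1 = -6, c_2 = -10.
x(ln 3) = (-6)(3^1)(-1) + (-10)(3^3)(1) = -252.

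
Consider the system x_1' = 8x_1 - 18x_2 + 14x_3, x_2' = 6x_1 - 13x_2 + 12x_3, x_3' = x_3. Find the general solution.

x_1(t) = -3C_1e^(-4t) + 2C_2e^(-t) - 2C_3e^(t), x_2(t) = -2C_1e^(-4t) + C_2e^(-t), x_3(t) = C_3e^(t)

Coefficient matrix A = [[8, -18, 14], [6, -13, 12], [0, 0, 1]].
det(A - λI) = 0 gives eigenvalues λ = -4, -1, 1.
For λ=-4: eigenvector (-3,-2,0).
For λ=-1: eigenvector (2,1,0).
For λ=1: eigenvector (-2,0,1).
General solution: C_1e^(-4t)(-3,-2,0) + C_2e^(-t)(2,1,0) + C_3e^(t)(-2,0,1).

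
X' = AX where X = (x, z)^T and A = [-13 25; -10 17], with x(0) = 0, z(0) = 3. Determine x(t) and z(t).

Coefficient matrix A = [[-13, 25], [-10, 17]].
Characteristic polynomial det(A - λI) = λ^2 - 4λ + 29 = 0.
Eigenvalues λ = 2 ± 5i (complex conjugate pair).
For λ=2+5i: an eigenvector is (2,1) - i(-1,-1) = (2 + i, 1 + i).
A real fundamental pair from Re and Im of e^((2+5i)t)v: X_1 = e^(2t)(cos(5t)·(2,1) + sin(5t)·(-1,-1)), X_2 = e^(2t)(sin(5t)·(2,1) - cos(5t)·(-1,-1)).
General solution: K_1X_1 + K_2X_2.
Applying x(0)=0, z(0)=3 gives K_1=-3, K_2=6.

x(t) = 15e^(2t)sin(5t), z(t) = 9e^(2t)sin(5t) + 3e^(2t)cos(5t)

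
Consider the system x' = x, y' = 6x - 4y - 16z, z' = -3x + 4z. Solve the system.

x(t) = c_1e^(t), y(t) = -2c_1e^(t) + 2c_2e^(4t) - c_3e^(-4t), z(t) = c_1e^(t) - c_2e^(4t)

Coefficient matrix A = [[1, 0, 0], [6, -4, -16], [-3, 0, 4]].
det(A - λI) = 0 gives eigenvalues λ = 1, 4, -4.
For λ=1: eigenvector (1,-2,1).
For λ=4: eigenvector (0,2,-1).
For λ=-4: eigenvector (0,-1,0).
General solution: c_1e^(t)(1,-2,1) + c_2e^(4t)(0,2,-1) + c_3e^(-4t)(0,-1,0).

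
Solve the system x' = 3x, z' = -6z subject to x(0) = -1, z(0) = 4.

Coefficient matrix A = [[3, 0], [0, -6]].
Characteristic polynomial det(A - λI) = λ^2 + 3λ - 18 = 0.
Eigenvalues λ = -6, 3.
For λ=-6: (A-λI) row 1 is [9, 0], so an eigenvector is (0, -1).
For λ=3: (A-λI) row 2 is [0, -9], so an eigenvector is (1, 0).
General solution: K_1e^(-6t)(0,-1) + K_2e^(3t)(1,0).
Applying x(0)=-1, z(0)=4 gives K_1=-4, K_2=-1.

x(t) = -e^(3t), z(t) = 4e^(-6t)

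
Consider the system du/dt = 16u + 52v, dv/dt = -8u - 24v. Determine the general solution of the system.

u(t) = -2c_1e^(-4t)sin(4t) - 3c_1e^(-4t)cos(4t) - 3c_2e^(-4t)sin(4t) + 2c_2e^(-4t)cos(4t), v(t) = c_1e^(-4t)sin(4t) + c_1e^(-4t)cos(4t) + c_2e^(-4t)sin(4t) - c_2e^(-4t)cos(4t)

Coefficient matrix A = [[16, 52], [-8, -24]].
Characteristic polynomial det(A - λI) = λ^2 + 8λ + 32 = 0.
Eigenvalues λ = -4 ± 4i (complex conjugate pair).
For λ=-4+4i: an eigenvector is (-3,1) - i(-2,1) = (-3 + 2i, 1 - i).
A real fundamental pair from Re and Im of e^((-4+4i)t)v: X_1 = e^(-4t)(cos(4t)·(-3,1) + sin(4t)·(-2,1)), X_2 = e^(-4t)(sin(4t)·(-3,1) - cos(4t)·(-2,1)).
General solution: c_1X_1 + c_2X_2.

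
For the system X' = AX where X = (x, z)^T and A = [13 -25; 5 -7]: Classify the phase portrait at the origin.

A = [[13,-25],[5,-7]]; det(A-λI) = λ^2 - 6λ + 34.
λ = 3 ± 5i: positive real part.

unstable spiral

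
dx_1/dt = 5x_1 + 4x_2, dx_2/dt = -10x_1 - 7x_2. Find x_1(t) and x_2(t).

x_1(t) = K_1e^(-t)sin(2t) - K_1e^(-t)cos(2t) - K_2e^(-t)sin(2t) - K_2e^(-t)cos(2t), x_2(t) = -K_1e^(-t)sin(2t) + 2K_1e^(-t)cos(2t) + 2K_2e^(-t)sin(2t) + K_2e^(-t)cos(2t)

Coefficient matrix A = [[5, 4], [-10, -7]].
Characteristic polynomial det(A - λI) = λ^2 + 2λ + 5 = 0.
Eigenvalues λ = -1 ± 2i (complex conjugate pair).
For λ=-1+2i: an eigenvector is (-1,2) - i(1,-1) = (-1 - i, 2 + i).
A real fundamental pair from Re and Im of e^((-1+2i)t)v: X_1 = e^(-t)(cos(2t)·(-1,2) + sin(2t)·(1,-1)), X_2 = e^(-t)(sin(2t)·(-1,2) - cos(2t)·(1,-1)).
General solution: K_1X_1 + K_2X_2.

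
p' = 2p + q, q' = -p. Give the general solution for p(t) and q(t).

Coefficient matrix A = [[2, 1], [-1, 0]].
Characteristic polynomial det(A - λI) = λ^2 - 2λ + 1 = 0.
Single eigenvalue λ = 1 with algebraic multiplicity 2.
Eigenvector v = (-1,1); generalized eigenvector w with (A-λI)w=v is (1,-2).
General solution: e^(t)[c_1·v + c_2·(t·v + w)].

p(t) = -c_1e^(t) - c_2te^(t) + c_2e^(t), q(t) = c_1e^(t) + c_2te^(t) - 2c_2e^(t)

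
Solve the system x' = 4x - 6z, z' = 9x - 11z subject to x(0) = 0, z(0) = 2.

x(t) = -4e^(-2t) + 4e^(-5t), z(t) = -4e^(-2t) + 6e^(-5t)

Coefficient matrix A = [[4, -6], [9, -11]].
Characteristic polynomial det(A - λI) = λ^2 + 7λ + 10 = 0.
Eigenvalues λ = -2, -5.
For λ=-2: (A-λI) row 1 is [6, -6], so an eigenvector is (-1, -1).
For λ=-5: (A-λI) row 1 is [9, -6], so an eigenvector is (2, 3).
General solution: c_1e^(-2t)(-1,-1) + c_2e^(-5t)(2,3).
Applying x(0)=0, z(0)=2 gives c_1=4, c_2=2.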